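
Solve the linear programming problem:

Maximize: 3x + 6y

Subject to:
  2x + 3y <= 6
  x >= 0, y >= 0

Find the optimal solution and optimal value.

The feasible region has vertices at [(0, 0), (3, 0), (0, 2)].
Checking objective 3x + 6y at each vertex:
  (0, 0): 3*0 + 6*0 = 0
  (3, 0): 3*3 + 6*0 = 9
  (0, 2): 3*0 + 6*2 = 12
Maximum is 12 at (0, 2).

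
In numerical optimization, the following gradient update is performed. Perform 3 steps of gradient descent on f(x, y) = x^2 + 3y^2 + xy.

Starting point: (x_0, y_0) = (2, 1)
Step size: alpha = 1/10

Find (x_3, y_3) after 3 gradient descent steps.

f(x,y) = x^2 + 3y^2 + xy
grad_x = 2x + 1y, grad_y = 6y + 1x
Step 1: grad = (5, 8), (3/2, 1/5)
Step 2: grad = (16/5, 27/10), (59/50, -7/100)
Step 3: grad = (229/100, 19/25), (951/1000, -73/500)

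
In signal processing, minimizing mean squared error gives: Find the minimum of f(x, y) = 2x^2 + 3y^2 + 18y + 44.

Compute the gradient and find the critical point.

f(x,y) = 2x^2 + 3y^2 + 18y + 44
df/dx = 4x + (0) = 0  =>  x = 0
df/dy = 6y + (18) = 0  =>  y = -3
f(0, -3) = 2*(0)^2 + 3*(-3)^2 + 18*(-3) + 44 = 17
Hessian is diagonal with entries 4, 6 > 0, so this is a minimum.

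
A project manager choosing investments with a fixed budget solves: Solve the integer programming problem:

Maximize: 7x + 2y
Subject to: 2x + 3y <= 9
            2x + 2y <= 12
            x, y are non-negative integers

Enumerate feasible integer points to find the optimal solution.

Constraint 1: 2x + 3y <= 9
Constraint 2: 2x + 2y <= 12
Feasible x range (need y >= 0): 0 <= x <= min(9/2, 12/2) => x in {0, ..., 4}.
Enumerate feasible integer points row by row (the coefficient of y is 2 > 0, so for each x the largest feasible y gives the best value):
  x = 0: y <= min((9 - 2*0)/3, (12 - 2*0)/2) => y in {0, ..., 3}; best 7*0 + 2*3 = 6
  x = 1: y <= min((9 - 2*1)/3, (12 - 2*1)/2) => y in {0, ..., 2}; best 7*1 + 2*2 = 11
  x = 2: y <= min((9 - 2*2)/3, (12 - 2*2)/2) => y in {0, ..., 1}; best 7*2 + 2*1 = 16
  x = 3: y <= min((9 - 2*3)/3, (12 - 2*3)/2) => y in {0, ..., 1}; best 7*3 + 2*1 = 23
  x = 4: y <= min((9 - 2*4)/3, (12 - 2*4)/2) => y in {0}; best 7*4 + 2*0 = 28
The maximum 7x + 2y = 28 is achieved at x = 4, y = 0.
Check: 2*4 + 3*0 = 8 <= 9 and 2*4 + 2*0 = 8 <= 12.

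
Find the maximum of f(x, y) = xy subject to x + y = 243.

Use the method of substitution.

Substitute y = 243 - x into f(x,y) = xy:
g(x) = x(243 - x) = 243x - x^2
g'(x) = 243 - 2x = 0  =>  x = 243/2
y = 243 - 243/2 = 243/2
Maximum value = (243/2) * (243/2) = 59049/4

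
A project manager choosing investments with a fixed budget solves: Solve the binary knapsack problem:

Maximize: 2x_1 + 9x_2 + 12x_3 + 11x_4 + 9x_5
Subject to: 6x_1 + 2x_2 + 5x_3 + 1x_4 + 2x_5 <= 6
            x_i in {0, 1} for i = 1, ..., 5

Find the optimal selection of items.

Items: item 1 (v=2, w=6), item 2 (v=9, w=2), item 3 (v=12, w=5), item 4 (v=11, w=1), item 5 (v=9, w=2)
Capacity: 6
Checking all 32 subsets (w = total weight, v = total value):
  {}: w = 0, v = 0
  {1}: w = 6, v = 2
  {2}: w = 2, v = 9
  {3}: w = 5, v = 12
  {4}: w = 1, v = 11
  {5}: w = 2, v = 9
  {1, 2}: w = 8 > 6, infeasible
  {1, 3}: w = 11 > 6, infeasible
  {1, 4}: w = 7 > 6, infeasible
  {1, 5}: w = 8 > 6, infeasible
  {2, 3}: w = 7 > 6, infeasible
  {2, 4}: w = 3, v = 20
  {2, 5}: w = 4, v = 18
  {3, 4}: w = 6, v = 23
  {3, 5}: w = 7 > 6, infeasible
  {4, 5}: w = 3, v = 20
  {1, 2, 3}: w = 13 > 6, infeasible
  {1, 2, 4}: w = 9 > 6, infeasible
  {1, 2, 5}: w = 10 > 6, infeasible
  {1, 3, 4}: w = 12 > 6, infeasible
  {1, 3, 5}: w = 13 > 6, infeasible
  {1, 4, 5}: w = 9 > 6, infeasible
  {2, 3, 4}: w = 8 > 6, infeasible
  {2, 3, 5}: w = 9 > 6, infeasible
  {2, 4, 5}: w = 5, v = 29
  {3, 4, 5}: w = 8 > 6, infeasible
  {1, 2, 3, 4}: w = 14 > 6, infeasible
  {1, 2, 3, 5}: w = 15 > 6, infeasible
  {1, 2, 4, 5}: w = 11 > 6, infeasible
  {1, 3, 4, 5}: w = 14 > 6, infeasible
  {2, 3, 4, 5}: w = 10 > 6, infeasible
  {1, 2, 3, 4, 5}: w = 16 > 6, infeasible
Best feasible subset: items [2, 4, 5]
Total weight: 5 <= 6, total value: 29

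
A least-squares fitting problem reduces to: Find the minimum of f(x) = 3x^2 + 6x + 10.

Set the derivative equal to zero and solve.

f(x) = 3x^2 + 6x + 10
f'(x) = 6x + (6) = 0
x = -6/6 = -1
f(-1) = 7
Since f''(x) = 6 > 0, this is a minimum.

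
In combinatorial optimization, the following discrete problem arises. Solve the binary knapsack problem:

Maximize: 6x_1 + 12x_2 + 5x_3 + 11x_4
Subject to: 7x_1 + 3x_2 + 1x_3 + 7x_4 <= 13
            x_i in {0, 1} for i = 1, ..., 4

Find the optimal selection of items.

Items: item 1 (v=6, w=7), item 2 (v=12, w=3), item 3 (v=5, w=1), item 4 (v=11, w=7)
Capacity: 13
Checking all 16 subsets (w = total weight, v = total value):
  {}: w = 0, v = 0
  {1}: w = 7, v = 6
  {2}: w = 3, v = 12
  {3}: w = 1, v = 5
  {4}: w = 7, v = 11
  {1, 2}: w = 10, v = 18
  {1, 3}: w = 8, v = 11
  {1, 4}: w = 14 > 13, infeasible
  {2, 3}: w = 4, v = 17
  {2, 4}: w = 10, v = 23
  {3, 4}: w = 8, v = 16
  {1, 2, 3}: w = 11, v = 23
  {1, 2, 4}: w = 17 > 13, infeasible
  {1, 3, 4}: w = 15 > 13, infeasible
  {2, 3, 4}: w = 11, v = 28
  {1, 2, 3, 4}: w = 18 > 13, infeasible
Best feasible subset: items [2, 3, 4]
Total weight: 11 <= 13, total value: 28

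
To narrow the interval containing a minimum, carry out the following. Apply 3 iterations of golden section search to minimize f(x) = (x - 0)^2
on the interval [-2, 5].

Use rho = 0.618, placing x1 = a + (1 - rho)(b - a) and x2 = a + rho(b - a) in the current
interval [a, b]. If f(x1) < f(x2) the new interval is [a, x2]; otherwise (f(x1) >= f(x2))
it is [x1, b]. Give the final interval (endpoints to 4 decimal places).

Golden section search for min of f(x) = (x - 0)^2 on [-2, 5].
Each step: x1 = a + (1 - rho)(b - a), x2 = a + rho(b - a); if f(x1) < f(x2) keep [a, x2], otherwise keep [x1, b].
Step 1: [-2.0000, 5.0000], x1=0.6740 (f=0.4543), x2=2.3260 (f=5.4103); f(x1) < f(x2) => keep [-2.0000, 2.3260]
Step 2: [-2.0000, 2.3260], x1=-0.3475 (f=0.1207), x2=0.6735 (f=0.4536); f(x1) < f(x2) => keep [-2.0000, 0.6735]
Step 3: [-2.0000, 0.6735], x1=-0.9787 (f=0.9579), x2=-0.3478 (f=0.1210); f(x1) > f(x2) => keep [-0.9787, 0.6735]
Final interval: [-0.9787, 0.6735]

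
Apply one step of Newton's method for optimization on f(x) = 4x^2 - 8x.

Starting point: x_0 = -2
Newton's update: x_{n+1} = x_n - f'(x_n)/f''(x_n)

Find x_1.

f(x) = 4x^2 - 8x
f'(x) = 8x + (-8), f''(x) = 8
Newton step: x_1 = x_0 - f'(x_0)/f''(x_0)
f'(-2) = -24
x_1 = -2 - -24/8 = 1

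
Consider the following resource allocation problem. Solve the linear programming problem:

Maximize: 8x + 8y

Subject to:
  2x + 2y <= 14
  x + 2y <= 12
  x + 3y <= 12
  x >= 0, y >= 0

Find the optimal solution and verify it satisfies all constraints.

Feasible vertices: (0, 0), (0, 4), (9/2, 5/2), (7, 0)
Objective 8x + 8y at each vertex:
  (0, 0): 0
  (0, 4): 32
  (9/2, 5/2): 56
  (7, 0): 56
Maximum is 56 at (9/2, 5/2).
Verify constraints at (x, y) = (9/2, 5/2):
  2*(9/2) + 2*(5/2) = 14 <= 14 (active)
  1*(9/2) + 2*(5/2) = 19/2 <= 12
  1*(9/2) + 3*(5/2) = 12 <= 12 (active)
  x = 9/2 >= 0, y = 5/2 >= 0. All constraints satisfied.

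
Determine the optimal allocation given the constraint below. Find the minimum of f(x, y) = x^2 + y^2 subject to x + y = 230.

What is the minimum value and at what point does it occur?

Substitute y = 230 - x into f(x,y) = x^2 + y^2:
g(x) = x^2 + (230 - x)^2 = 2x^2 - 460x + 52900
g'(x) = 4x - 460 = 0  =>  x = 115
y = 230 - 115 = 115
Minimum value = 115^2 + 115^2 = 26450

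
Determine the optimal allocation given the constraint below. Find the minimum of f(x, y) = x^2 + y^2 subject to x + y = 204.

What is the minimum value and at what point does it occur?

Substitute y = 204 - x into f(x,y) = x^2 + y^2:
g(x) = x^2 + (204 - x)^2 = 2x^2 - 408x + 41616
g'(x) = 4x - 408 = 0  =>  x = 102
y = 204 - 102 = 102
Minimum value = 102^2 + 102^2 = 20808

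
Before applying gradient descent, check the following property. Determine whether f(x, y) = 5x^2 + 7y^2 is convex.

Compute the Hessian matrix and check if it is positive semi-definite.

f(x,y) = 5x^2 + 7y^2
Hessian H = [[10, 0], [0, 14]]
trace(H) = 24, det(H) = 140
Eigenvalues: (24 +/- sqrt(16)) / 2 = 14, 10
Since both eigenvalues > 0, f is convex.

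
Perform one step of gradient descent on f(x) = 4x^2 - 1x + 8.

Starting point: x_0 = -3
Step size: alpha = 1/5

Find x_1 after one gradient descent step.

f(x) = 4x^2 - 1x + 8
f'(x) = 8x - 1
f'(-3) = 8*-3 + (-1) = -25
x_1 = x_0 - alpha * f'(x_0) = -3 - 1/5 * -25 = 2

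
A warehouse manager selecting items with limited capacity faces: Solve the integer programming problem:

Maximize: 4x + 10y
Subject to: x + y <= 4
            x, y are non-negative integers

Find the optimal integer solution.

Objective: 4x + 10y, constraint: x + y <= 4
Coefficient of y is 10 > coefficient of x is 4, so allocate the entire budget to y.
Optimal: x = 0, y = 4, value = 40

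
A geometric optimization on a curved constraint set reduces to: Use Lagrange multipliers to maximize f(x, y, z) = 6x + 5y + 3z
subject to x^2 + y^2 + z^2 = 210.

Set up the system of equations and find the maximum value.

Lagrange conditions: 6 = 2*lambda*x, 5 = 2*lambda*y, 3 = 2*lambda*z
So x:6 = y:5 = z:3, i.e. x = 6t, y = 5t, z = 3t
Constraint: t^2*(6^2 + 5^2 + 3^2) = 210
  t^2 * 70 = 210  =>  t = sqrt(3)
Maximum = 6*6t + 5*5t + 3*3t = 70*sqrt(3) = sqrt(14700)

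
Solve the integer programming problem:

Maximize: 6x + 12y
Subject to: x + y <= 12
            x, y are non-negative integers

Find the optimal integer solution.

Objective: 6x + 12y, constraint: x + y <= 12
Coefficient of y is 12 > coefficient of x is 6, so allocate the entire budget to y.
Optimal: x = 0, y = 12, value = 144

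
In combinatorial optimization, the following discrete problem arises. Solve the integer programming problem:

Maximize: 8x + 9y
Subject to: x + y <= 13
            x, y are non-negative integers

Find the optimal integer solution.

Objective: 8x + 9y, constraint: x + y <= 13
Coefficient of y is 9 > coefficient of x is 8, so allocate the entire budget to y.
Optimal: x = 0, y = 13, value = 117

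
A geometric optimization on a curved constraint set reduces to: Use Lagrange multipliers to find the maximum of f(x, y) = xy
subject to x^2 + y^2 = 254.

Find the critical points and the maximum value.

Lagrange conditions: y = 2*lambda*x and x = 2*lambda*y
If x = 0 then y = 0, violating the constraint, so x, y != 0.
Dividing: y/x = x/y => x^2 = y^2 => y = x or y = -x
Constraint: 2x^2 = 254 => x^2 = 127 => x = +/-sqrt(127)
Critical points: (sqrt(127), sqrt(127)), (-sqrt(127), -sqrt(127)), (sqrt(127), -sqrt(127)), (-sqrt(127), sqrt(127))
  y = x:  xy = x^2 = 127  at (sqrt(127), sqrt(127)) and (-sqrt(127), -sqrt(127))
  y = -x: xy = -x^2 = -127 at (sqrt(127), -sqrt(127)) and (-sqrt(127), sqrt(127))
Maximum xy = 127 at (sqrt(127), sqrt(127)) and (-sqrt(127), -sqrt(127))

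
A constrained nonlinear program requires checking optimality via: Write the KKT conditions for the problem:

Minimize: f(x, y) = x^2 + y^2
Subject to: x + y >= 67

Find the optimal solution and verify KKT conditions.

KKT conditions for min x^2 + y^2 s.t. x + y >= 67:
Stationarity: 2x = mu, 2y = mu
So x = y = mu/2.
Complementary slackness: mu*(x + y - 67) = 0
Primal feasibility: x + y >= 67; dual feasibility: mu >= 0
If mu = 0 then x = y = 0, but 0 + 0 < 67 is infeasible, so the constraint is active.
Constraint active: x + y = 2*(mu/2) = 67 => mu = 67
x = y = 67/2, f = 4489/2
Verify: stationarity 2*(67/2) = 67 = mu; primal 67/2 + 67/2 = 67 >= 67; dual mu = 67 >= 0; complementary slackness 67*(67 - 67) = 0. All KKT conditions hold.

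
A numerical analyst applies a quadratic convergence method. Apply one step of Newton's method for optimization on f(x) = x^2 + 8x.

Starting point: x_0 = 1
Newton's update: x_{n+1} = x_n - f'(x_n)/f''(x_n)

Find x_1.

f(x) = x^2 + 8x
f'(x) = 2x + (8), f''(x) = 2
Newton step: x_1 = x_0 - f'(x_0)/f''(x_0)
f'(1) = 10
x_1 = 1 - 10/2 = -4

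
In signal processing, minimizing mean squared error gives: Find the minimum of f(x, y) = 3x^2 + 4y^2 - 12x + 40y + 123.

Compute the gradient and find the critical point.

f(x,y) = 3x^2 + 4y^2 - 12x + 40y + 123
df/dx = 6x + (-12) = 0  =>  x = 2
df/dy = 8y + (40) = 0  =>  y = -5
f(2, -5) = 3*(2)^2 + 4*(-5)^2 + -12*(2) + 40*(-5) + 123 = 11
Hessian is diagonal with entries 6, 8 > 0, so this is a minimum.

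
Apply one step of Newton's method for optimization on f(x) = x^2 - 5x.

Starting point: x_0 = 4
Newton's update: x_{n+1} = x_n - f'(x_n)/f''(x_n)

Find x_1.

f(x) = x^2 - 5x
f'(x) = 2x + (-5), f''(x) = 2
Newton step: x_1 = x_0 - f'(x_0)/f''(x_0)
f'(4) = 3
x_1 = 4 - 3/2 = 5/2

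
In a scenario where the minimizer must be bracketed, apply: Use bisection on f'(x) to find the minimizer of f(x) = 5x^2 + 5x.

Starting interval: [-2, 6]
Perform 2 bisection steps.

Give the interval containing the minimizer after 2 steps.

Finding critical point of f(x) = 5x^2 + 5x using bisection on f'(x) = 10x + 5.
f'(x) = 0 when x = -1/2.
Starting interval: [-2, 6]
Step 1: mid = 2, f'(mid) = 25, new interval = [-2, 2]
Step 2: mid = 0, f'(mid) = 5, new interval = [-2, 0]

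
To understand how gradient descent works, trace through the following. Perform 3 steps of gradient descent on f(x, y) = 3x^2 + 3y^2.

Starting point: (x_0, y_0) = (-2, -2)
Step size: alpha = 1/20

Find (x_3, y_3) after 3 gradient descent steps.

f(x,y) = 3x^2 + 3y^2
grad_x = 6x + 0y, grad_y = 6y + 0x
Step 1: grad = (-12, -12), (-7/5, -7/5)
Step 2: grad = (-42/5, -42/5), (-49/50, -49/50)
Step 3: grad = (-147/25, -147/25), (-343/500, -343/500)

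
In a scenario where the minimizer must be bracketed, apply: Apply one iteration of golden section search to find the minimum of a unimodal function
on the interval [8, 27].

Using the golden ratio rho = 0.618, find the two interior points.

Golden section search on [8, 27].
Golden ratio rho = 0.618 (approx).
Interior points:
  x_1 = 8 + (1-0.618)*19 = 15.2580
  x_2 = 8 + 0.618*19 = 19.7420
Compare f(x_1) and f(x_2) to determine which subinterval to keep.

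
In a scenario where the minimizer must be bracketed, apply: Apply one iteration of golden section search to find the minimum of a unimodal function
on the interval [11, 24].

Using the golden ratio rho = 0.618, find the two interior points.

Golden section search on [11, 24].
Golden ratio rho = 0.618 (approx).
Interior points:
  x_1 = 11 + (1-0.618)*13 = 15.9660
  x_2 = 11 + 0.618*13 = 19.0340
Compare f(x_1) and f(x_2) to determine which subinterval to keep.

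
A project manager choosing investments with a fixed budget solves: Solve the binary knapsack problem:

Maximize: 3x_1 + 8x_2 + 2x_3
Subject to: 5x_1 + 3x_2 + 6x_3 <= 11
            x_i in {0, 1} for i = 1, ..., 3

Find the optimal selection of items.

Items: item 1 (v=3, w=5), item 2 (v=8, w=3), item 3 (v=2, w=6)
Capacity: 11
Checking all 8 subsets (w = total weight, v = total value):
  {}: w = 0, v = 0
  {1}: w = 5, v = 3
  {2}: w = 3, v = 8
  {3}: w = 6, v = 2
  {1, 2}: w = 8, v = 11
  {1, 3}: w = 11, v = 5
  {2, 3}: w = 9, v = 10
  {1, 2, 3}: w = 14 > 11, infeasible
Best feasible subset: items [1, 2]
Total weight: 8 <= 11, total value: 11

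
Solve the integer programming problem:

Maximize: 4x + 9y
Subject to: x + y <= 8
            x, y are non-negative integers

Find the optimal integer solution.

Objective: 4x + 9y, constraint: x + y <= 8
Coefficient of y is 9 > coefficient of x is 4, so allocate the entire budget to y.
Optimal: x = 0, y = 8, value = 72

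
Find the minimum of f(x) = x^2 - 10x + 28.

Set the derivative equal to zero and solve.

f(x) = x^2 - 10x + 28
f'(x) = 2x + (-10) = 0
x = 10/2 = 5
f(5) = 3
Since f''(x) = 2 > 0, this is a minimum.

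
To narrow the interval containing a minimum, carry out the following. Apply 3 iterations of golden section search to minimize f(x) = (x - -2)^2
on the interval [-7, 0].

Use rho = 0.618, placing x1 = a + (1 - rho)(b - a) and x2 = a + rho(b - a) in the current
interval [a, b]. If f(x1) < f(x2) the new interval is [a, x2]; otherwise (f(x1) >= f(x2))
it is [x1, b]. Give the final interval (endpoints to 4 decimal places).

Golden section search for min of f(x) = (x - -2)^2 on [-7, 0].
Each step: x1 = a + (1 - rho)(b - a), x2 = a + rho(b - a); if f(x1) < f(x2) keep [a, x2], otherwise keep [x1, b].
Step 1: [-7.0000, 0.0000], x1=-4.3260 (f=5.4103), x2=-2.6740 (f=0.4543); f(x1) > f(x2) => keep [-4.3260, 0.0000]
Step 2: [-4.3260, 0.0000], x1=-2.6735 (f=0.4536), x2=-1.6525 (f=0.1207); f(x1) > f(x2) => keep [-2.6735, 0.0000]
Step 3: [-2.6735, 0.0000], x1=-1.6522 (f=0.1210), x2=-1.0213 (f=0.9579); f(x1) < f(x2) => keep [-2.6735, -1.0213]
Final interval: [-2.6735, -1.0213]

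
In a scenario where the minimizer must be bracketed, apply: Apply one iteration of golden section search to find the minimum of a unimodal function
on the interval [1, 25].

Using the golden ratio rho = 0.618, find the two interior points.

Golden section search on [1, 25].
Golden ratio rho = 0.618 (approx).
Interior points:
  x_1 = 1 + (1-0.618)*24 = 10.1680
  x_2 = 1 + 0.618*24 = 15.8320
Compare f(x_1) and f(x_2) to determine which subinterval to keep.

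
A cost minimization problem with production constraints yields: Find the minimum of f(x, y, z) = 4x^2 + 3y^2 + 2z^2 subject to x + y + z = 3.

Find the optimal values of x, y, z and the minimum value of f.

Using Lagrange multipliers on f = 4x^2 + 3y^2 + 2z^2 with constraint x + y + z = 3:
Conditions: 2*4*x = lambda, 2*3*y = lambda, 2*2*z = lambda
So x = lambda/8, y = lambda/6, z = lambda/4
Substituting into constraint: lambda * (13/24) = 3
lambda = 72/13
x = 9/13, y = 12/13, z = 18/13
Minimum value = 108/13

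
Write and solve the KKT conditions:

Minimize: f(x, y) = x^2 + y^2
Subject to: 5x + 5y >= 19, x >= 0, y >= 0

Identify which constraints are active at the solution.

KKT conditions for min x^2 + y^2 s.t. 5x + 5y >= 19, x >= 0, y >= 0:
Stationarity: 2x = mu*5 + mu_x, 2y = mu*5 + mu_y, with mu, mu_x, mu_y >= 0
Complementary slackness: mu*(5x + 5y - 19) = 0, mu_x*x = 0, mu_y*y = 0
(0, 0) is infeasible (5*0 + 5*0 < 19), so if mu = 0 stationarity would force x = mu_x/2 >= 0, y = mu_y/2 >= 0 with mu_x*x = mu_y*y = 0, i.e. x = y = 0: contradiction. Hence mu > 0 and 5x + 5y = 19 is active.
Try x > 0, y > 0 (so mu_x = mu_y = 0): x = 5*mu/2, y = 5*mu/2
Substitute: 5*(5*mu/2) + 5*(5*mu/2) = 19
  mu*50/2 = 19 => mu = 19/25
x* = 19/10 > 0, y* = 19/10 > 0, consistent with mu_x = mu_y = 0.
f is convex and the constraints are linear, so this KKT point is the global minimum.
f* = 361/50
Active constraints: 5x + 5y >= 19 (holds with equality, mu = 19/25 > 0); x >= 0 and y >= 0 are inactive (mu_x = mu_y = 0).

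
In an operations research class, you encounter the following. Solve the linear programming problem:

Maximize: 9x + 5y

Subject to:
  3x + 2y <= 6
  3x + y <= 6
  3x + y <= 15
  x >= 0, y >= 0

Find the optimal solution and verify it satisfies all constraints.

Feasible vertices: (0, 0), (0, 3), (2, 0)
Objective 9x + 5y at each vertex:
  (0, 0): 0
  (0, 3): 15
  (2, 0): 18
Maximum is 18 at (2, 0).
Verify constraints at (x, y) = (2, 0):
  3*2 + 2*0 = 6 <= 6 (active)
  3*2 + 1*0 = 6 <= 6 (active)
  3*2 + 1*0 = 6 <= 15
  x = 2 >= 0, y = 0 >= 0. All constraints satisfied.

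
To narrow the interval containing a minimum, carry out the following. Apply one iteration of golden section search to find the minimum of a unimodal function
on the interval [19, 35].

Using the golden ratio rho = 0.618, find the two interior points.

Golden section search on [19, 35].
Golden ratio rho = 0.618 (approx).
Interior points:
  x_1 = 19 + (1-0.618)*16 = 25.1120
  x_2 = 19 + 0.618*16 = 28.8880
Compare f(x_1) and f(x_2) to determine which subinterval to keep.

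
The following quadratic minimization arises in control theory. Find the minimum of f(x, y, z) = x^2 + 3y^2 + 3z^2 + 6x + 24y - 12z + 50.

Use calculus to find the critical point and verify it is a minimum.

f(x,y,z) = x^2 + 3y^2 + 3z^2 + 6x + 24y - 12z + 50
df/dx = 2x + (6) = 0 => x = -3
df/dy = 6y + (24) = 0 => y = -4
df/dz = 6z + (-12) = 0 => z = 2
f(-3,-4,2) = 1*(-3)^2 + 3*(-4)^2 + 3*(2)^2 + 6*(-3) + 24*(-4) + -12*(2) + 50 = -19
Hessian is diagonal with entries 2, 6, 6 > 0, confirmed minimum.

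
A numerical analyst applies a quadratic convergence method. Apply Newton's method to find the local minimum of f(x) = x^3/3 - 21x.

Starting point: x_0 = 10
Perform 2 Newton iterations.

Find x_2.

f(x) = x^3/3 - 21x
f'(x) = x^2 - 21, f''(x) = 2x
Newton update: x_{n+1} = x_n - (x_n^2 - 21)/(2*x_n)
Step 1: x_0 = 10, f'=79, f''=20, x_1 = 121/20
Step 2: x_1 = 121/20, f'=6241/400, f''=121/10, x_2 = 23041/4840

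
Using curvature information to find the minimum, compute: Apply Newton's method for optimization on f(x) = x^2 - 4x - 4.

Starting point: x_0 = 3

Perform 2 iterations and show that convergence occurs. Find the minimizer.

f(x) = x^2 - 4x - 4, f'(x) = 2x + (-4), f''(x) = 2
Step 1: f'(3) = 2, x_1 = 3 - 2/2 = 2
Step 2: f'(2) = 0, x_2 = 2 (converged)
Newton's method converges in 1 step for quadratics.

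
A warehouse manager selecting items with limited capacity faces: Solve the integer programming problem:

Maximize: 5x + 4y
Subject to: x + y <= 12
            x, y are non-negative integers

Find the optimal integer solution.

Objective: 5x + 4y, constraint: x + y <= 12
Coefficient of x is 5 >= coefficient of y is 4, so allocate the entire budget to x.
Optimal: x = 12, y = 0, value = 60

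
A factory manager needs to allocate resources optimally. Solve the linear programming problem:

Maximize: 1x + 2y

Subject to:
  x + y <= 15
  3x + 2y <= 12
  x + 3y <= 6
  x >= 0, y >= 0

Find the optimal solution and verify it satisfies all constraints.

Feasible vertices: (0, 0), (0, 2), (24/7, 6/7), (4, 0)
Objective 1x + 2y at each vertex:
  (0, 0): 0
  (0, 2): 4
  (24/7, 6/7): 36/7
  (4, 0): 4
Maximum is 36/7 at (24/7, 6/7).
Verify constraints at (x, y) = (24/7, 6/7):
  1*(24/7) + 1*(6/7) = 30/7 <= 15
  3*(24/7) + 2*(6/7) = 12 <= 12 (active)
  1*(24/7) + 3*(6/7) = 6 <= 6 (active)
  x = 24/7 >= 0, y = 6/7 >= 0. All constraints satisfied.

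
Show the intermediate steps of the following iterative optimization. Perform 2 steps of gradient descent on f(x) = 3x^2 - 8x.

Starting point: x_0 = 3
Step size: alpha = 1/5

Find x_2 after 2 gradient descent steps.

f(x) = 3x^2 - 8x, f'(x) = 6x + (-8)
Step 1: f'(3) = 10, x_1 = 3 - 1/5 * 10 = 1
Step 2: f'(1) = -2, x_2 = 1 - 1/5 * -2 = 7/5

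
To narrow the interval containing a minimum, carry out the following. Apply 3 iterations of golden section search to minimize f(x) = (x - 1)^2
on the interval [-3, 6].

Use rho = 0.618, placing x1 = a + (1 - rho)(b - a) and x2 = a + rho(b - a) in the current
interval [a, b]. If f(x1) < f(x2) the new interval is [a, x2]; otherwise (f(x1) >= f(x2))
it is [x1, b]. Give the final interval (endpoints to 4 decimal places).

Golden section search for min of f(x) = (x - 1)^2 on [-3, 6].
Each step: x1 = a + (1 - rho)(b - a), x2 = a + rho(b - a); if f(x1) < f(x2) keep [a, x2], otherwise keep [x1, b].
Step 1: [-3.0000, 6.0000], x1=0.4380 (f=0.3158), x2=2.5620 (f=2.4398); f(x1) < f(x2) => keep [-3.0000, 2.5620]
Step 2: [-3.0000, 2.5620], x1=-0.8753 (f=3.5168), x2=0.4373 (f=0.3166); f(x1) > f(x2) => keep [-0.8753, 2.5620]
Step 3: [-0.8753, 2.5620], x1=0.4377 (f=0.3161), x2=1.2489 (f=0.0620); f(x1) > f(x2) => keep [0.4377, 2.5620]
Final interval: [0.4377, 2.5620]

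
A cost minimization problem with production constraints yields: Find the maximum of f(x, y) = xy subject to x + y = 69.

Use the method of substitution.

Substitute y = 69 - x into f(x,y) = xy:
g(x) = x(69 - x) = 69x - x^2
g'(x) = 69 - 2x = 0  =>  x = 69/2
y = 69 - 69/2 = 69/2
Maximum value = (69/2) * (69/2) = 4761/4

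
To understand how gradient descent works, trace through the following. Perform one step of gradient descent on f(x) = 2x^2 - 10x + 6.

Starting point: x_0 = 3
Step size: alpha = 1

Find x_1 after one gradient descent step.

f(x) = 2x^2 - 10x + 6
f'(x) = 4x - 10
f'(3) = 4*3 + (-10) = 2
x_1 = x_0 - alpha * f'(x_0) = 3 - 1 * 2 = 1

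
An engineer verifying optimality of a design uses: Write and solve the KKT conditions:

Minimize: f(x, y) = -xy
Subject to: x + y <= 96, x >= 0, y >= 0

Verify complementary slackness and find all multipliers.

Problem: min -xy s.t. x + y <= 96 (multiplier lambda), x >= 0 (mu_x), y >= 0 (mu_y)
KKT stationarity: -y + lambda - mu_x = 0, -x + lambda - mu_y = 0, with lambda, mu_x, mu_y >= 0
Complementary slackness: lambda*(x + y - 96) = 0, mu_x*x = 0, mu_y*y = 0
If lambda = 0: y = -mu_x <= 0 and x = -mu_y <= 0 force x = y = 0 with f = 0; but x = y = 48 is feasible with f = -2304 < 0, so this is not the minimum. Hence lambda > 0 and x + y = 96.
Try x > 0, y > 0 (so mu_x = mu_y = 0): y = lambda, x = lambda => x = y = lambda
x + y = 96 => 2*lambda = 96 => lambda = 48
x* = y* = 48 > 0, consistent with mu_x = mu_y = 0.
(Any feasible point with x = 0 or y = 0 has f = 0 > -2304, so the minimum is not on those boundaries.)
min(-xy) = -2304 (i.e. max xy = 2304)
Multipliers: lambda = 48, mu_x = 0, mu_y = 0
Complementary slackness: lambda*(x + y - 96) = 48*(48 + 48 - 96) = 0, mu_x*x = 0*48 = 0, mu_y*y = 0*48 = 0. Satisfied.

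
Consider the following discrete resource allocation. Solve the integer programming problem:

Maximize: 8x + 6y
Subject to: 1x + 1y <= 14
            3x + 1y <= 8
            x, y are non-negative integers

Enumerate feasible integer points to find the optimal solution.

Constraint 1: 1x + 1y <= 14
Constraint 2: 3x + 1y <= 8
Feasible x range (need y >= 0): 0 <= x <= min(14/1, 8/3) => x in {0, ..., 2}.
Enumerate feasible integer points row by row (the coefficient of y is 6 > 0, so for each x the largest feasible y gives the best value):
  x = 0: y <= min((14 - 1*0)/1, (8 - 3*0)/1) => y in {0, ..., 8}; best 8*0 + 6*8 = 48
  x = 1: y <= min((14 - 1*1)/1, (8 - 3*1)/1) => y in {0, ..., 5}; best 8*1 + 6*5 = 38
  x = 2: y <= min((14 - 1*2)/1, (8 - 3*2)/1) => y in {0, ..., 2}; best 8*2 + 6*2 = 28
The maximum 8x + 6y = 48 is achieved at x = 0, y = 8.
Check: 1*0 + 1*8 = 8 <= 14 and 3*0 + 1*8 = 8 <= 8.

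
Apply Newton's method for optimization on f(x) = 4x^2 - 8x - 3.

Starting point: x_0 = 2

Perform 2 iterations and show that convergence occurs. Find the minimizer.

f(x) = 4x^2 - 8x - 3, f'(x) = 8x + (-8), f''(x) = 8
Step 1: f'(2) = 8, x_1 = 2 - 8/8 = 1
Step 2: f'(1) = 0, x_2 = 1 (converged)
Newton's method converges in 1 step for quadratics.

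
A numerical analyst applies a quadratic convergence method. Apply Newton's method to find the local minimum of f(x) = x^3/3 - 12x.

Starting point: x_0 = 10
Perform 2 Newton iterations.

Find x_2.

f(x) = x^3/3 - 12x
f'(x) = x^2 - 12, f''(x) = 2x
Newton update: x_{n+1} = x_n - (x_n^2 - 12)/(2*x_n)
Step 1: x_0 = 10, f'=88, f''=20, x_1 = 28/5
Step 2: x_1 = 28/5, f'=484/25, f''=56/5, x_2 = 271/70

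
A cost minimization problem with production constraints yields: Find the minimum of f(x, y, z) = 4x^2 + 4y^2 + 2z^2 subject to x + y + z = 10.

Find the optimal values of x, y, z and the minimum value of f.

Using Lagrange multipliers on f = 4x^2 + 4y^2 + 2z^2 with constraint x + y + z = 10:
Conditions: 2*4*x = lambda, 2*4*y = lambda, 2*2*z = lambda
So x = lambda/8, y = lambda/8, z = lambda/4
Substituting into constraint: lambda * (1/2) = 10
lambda = 20
x = 5/2, y = 5/2, z = 5
Minimum value = 100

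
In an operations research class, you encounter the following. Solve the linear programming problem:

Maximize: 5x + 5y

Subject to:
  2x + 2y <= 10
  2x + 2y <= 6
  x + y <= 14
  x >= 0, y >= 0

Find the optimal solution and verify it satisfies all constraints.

Feasible vertices: (0, 0), (0, 3), (3, 0)
Objective 5x + 5y at each vertex:
  (0, 0): 0
  (0, 3): 15
  (3, 0): 15
Maximum is 15 at (0, 3).
Verify constraints at (x, y) = (0, 3):
  2*0 + 2*3 = 6 <= 10
  2*0 + 2*3 = 6 <= 6 (active)
  1*0 + 1*3 = 3 <= 14
  x = 0 >= 0, y = 3 >= 0. All constraints satisfied.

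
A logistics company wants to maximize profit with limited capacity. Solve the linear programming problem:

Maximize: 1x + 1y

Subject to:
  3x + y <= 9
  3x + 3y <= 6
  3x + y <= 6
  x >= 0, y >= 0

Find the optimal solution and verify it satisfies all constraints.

Feasible vertices: (0, 0), (0, 2), (2, 0)
Objective 1x + 1y at each vertex:
  (0, 0): 0
  (0, 2): 2
  (2, 0): 2
Maximum is 2 at (0, 2).
Verify constraints at (x, y) = (0, 2):
  3*0 + 1*2 = 2 <= 9
  3*0 + 3*2 = 6 <= 6 (active)
  3*0 + 1*2 = 2 <= 6
  x = 0 >= 0, y = 2 >= 0. All constraints satisfied.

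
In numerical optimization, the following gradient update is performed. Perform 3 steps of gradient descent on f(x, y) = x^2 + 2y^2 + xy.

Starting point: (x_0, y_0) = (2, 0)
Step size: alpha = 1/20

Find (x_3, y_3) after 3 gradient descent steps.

f(x,y) = x^2 + 2y^2 + xy
grad_x = 2x + 1y, grad_y = 4y + 1x
Step 1: grad = (4, 2), (9/5, -1/10)
Step 2: grad = (7/2, 7/5), (13/8, -17/100)
Step 3: grad = (77/25, 189/200), (1471/1000, -869/4000)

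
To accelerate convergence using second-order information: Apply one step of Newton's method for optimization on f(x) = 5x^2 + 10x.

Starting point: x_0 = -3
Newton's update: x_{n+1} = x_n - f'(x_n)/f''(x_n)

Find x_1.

f(x) = 5x^2 + 10x
f'(x) = 10x + (10), f''(x) = 10
Newton step: x_1 = x_0 - f'(x_0)/f''(x_0)
f'(-3) = -20
x_1 = -3 - -20/10 = -1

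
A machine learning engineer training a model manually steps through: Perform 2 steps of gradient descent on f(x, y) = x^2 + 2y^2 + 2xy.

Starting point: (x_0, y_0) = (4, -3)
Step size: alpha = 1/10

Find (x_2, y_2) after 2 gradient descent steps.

f(x,y) = x^2 + 2y^2 + 2xy
grad_x = 2x + 2y, grad_y = 4y + 2x
Step 1: grad = (2, -4), (19/5, -13/5)
Step 2: grad = (12/5, -14/5), (89/25, -58/25)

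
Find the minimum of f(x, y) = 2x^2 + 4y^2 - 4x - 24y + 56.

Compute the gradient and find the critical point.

f(x,y) = 2x^2 + 4y^2 - 4x - 24y + 56
df/dx = 4x + (-4) = 0  =>  x = 1
df/dy = 8y + (-24) = 0  =>  y = 3
f(1, 3) = 2*(1)^2 + 4*(3)^2 + -4*(1) + -24*(3) + 56 = 18
Hessian is diagonal with entries 4, 8 > 0, so this is a minimum.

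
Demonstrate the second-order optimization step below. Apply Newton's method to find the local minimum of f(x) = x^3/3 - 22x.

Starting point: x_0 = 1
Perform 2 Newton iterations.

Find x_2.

f(x) = x^3/3 - 22x
f'(x) = x^2 - 22, f''(x) = 2x
Newton update: x_{n+1} = x_n - (x_n^2 - 22)/(2*x_n)
Step 1: x_0 = 1, f'=-21, f''=2, x_1 = 23/2
Step 2: x_1 = 23/2, f'=441/4, f''=23, x_2 = 617/92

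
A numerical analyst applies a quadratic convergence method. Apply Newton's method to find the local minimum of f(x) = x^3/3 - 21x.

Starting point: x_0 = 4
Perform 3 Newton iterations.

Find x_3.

f(x) = x^3/3 - 21x
f'(x) = x^2 - 21, f''(x) = 2x
Newton update: x_{n+1} = x_n - (x_n^2 - 21)/(2*x_n)
Step 1: x_0 = 4, f'=-5, f''=8, x_1 = 37/8
Step 2: x_1 = 37/8, f'=25/64, f''=37/4, x_2 = 2713/592
Step 3: x_2 = 2713/592, f'=625/350464, f''=2713/296, x_3 = 14720113/3212192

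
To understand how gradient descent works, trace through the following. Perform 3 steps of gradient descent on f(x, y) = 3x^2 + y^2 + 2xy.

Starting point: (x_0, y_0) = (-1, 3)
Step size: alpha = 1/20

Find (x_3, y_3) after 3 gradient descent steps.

f(x,y) = 3x^2 + y^2 + 2xy
grad_x = 6x + 2y, grad_y = 2y + 2x
Step 1: grad = (0, 4), (-1, 14/5)
Step 2: grad = (-2/5, 18/5), (-49/50, 131/50)
Step 3: grad = (-16/25, 82/25), (-237/250, 307/125)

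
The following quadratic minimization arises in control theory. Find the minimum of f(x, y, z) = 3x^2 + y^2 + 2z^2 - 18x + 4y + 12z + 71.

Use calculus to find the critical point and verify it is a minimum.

f(x,y,z) = 3x^2 + y^2 + 2z^2 - 18x + 4y + 12z + 71
df/dx = 6x + (-18) = 0 => x = 3
df/dy = 2y + (4) = 0 => y = -2
df/dz = 4z + (12) = 0 => z = -3
f(3,-2,-3) = 3*(3)^2 + 1*(-2)^2 + 2*(-3)^2 + -18*(3) + 4*(-2) + 12*(-3) + 71 = 22
Hessian is diagonal with entries 6, 2, 4 > 0, confirmed minimum.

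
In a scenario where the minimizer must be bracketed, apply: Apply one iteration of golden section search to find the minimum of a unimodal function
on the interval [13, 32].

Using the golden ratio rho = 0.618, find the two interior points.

Golden section search on [13, 32].
Golden ratio rho = 0.618 (approx).
Interior points:
  x_1 = 13 + (1-0.618)*19 = 20.2580
  x_2 = 13 + 0.618*19 = 24.7420
Compare f(x_1) and f(x_2) to determine which subinterval to keep.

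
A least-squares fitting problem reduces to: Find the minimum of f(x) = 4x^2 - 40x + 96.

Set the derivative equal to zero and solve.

f(x) = 4x^2 - 40x + 96
f'(x) = 8x + (-40) = 0
x = 40/8 = 5
f(5) = -4
Since f''(x) = 8 > 0, this is a minimum.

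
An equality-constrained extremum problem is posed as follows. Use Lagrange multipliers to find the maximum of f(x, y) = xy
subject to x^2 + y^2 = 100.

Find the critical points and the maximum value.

Lagrange conditions: y = 2*lambda*x and x = 2*lambda*y
If x = 0 then y = 0, violating the constraint, so x, y != 0.
Dividing: y/x = x/y => x^2 = y^2 => y = x or y = -x
Constraint: 2x^2 = 100 => x^2 = 50 => x = +/-sqrt(50)
Critical points: (sqrt(50), sqrt(50)), (-sqrt(50), -sqrt(50)), (sqrt(50), -sqrt(50)), (-sqrt(50), sqrt(50))
  y = x:  xy = x^2 = 50  at (sqrt(50), sqrt(50)) and (-sqrt(50), -sqrt(50))
  y = -x: xy = -x^2 = -50 at (sqrt(50), -sqrt(50)) and (-sqrt(50), sqrt(50))
Maximum xy = 50 at (sqrt(50), sqrt(50)) and (-sqrt(50), -sqrt(50))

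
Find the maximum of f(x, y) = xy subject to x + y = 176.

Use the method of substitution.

Substitute y = 176 - x into f(x,y) = xy:
g(x) = x(176 - x) = 176x - x^2
g'(x) = 176 - 2x = 0  =>  x = 88
y = 176 - 88 = 88
Maximum value = 88 * 88 = 7744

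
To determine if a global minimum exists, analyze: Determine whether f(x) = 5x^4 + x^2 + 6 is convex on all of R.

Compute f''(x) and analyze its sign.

f(x) = 5x^4 + x^2 + 6
f'(x) = 20x^3 + 2x
f''(x) = 60x^2 + 2
f''(x) = 60x^2 + 2 >= 2 > 0 for all x
Therefore, f is convex on R.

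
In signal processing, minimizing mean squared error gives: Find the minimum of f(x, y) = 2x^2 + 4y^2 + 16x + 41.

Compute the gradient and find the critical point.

f(x,y) = 2x^2 + 4y^2 + 16x + 41
df/dx = 4x + (16) = 0  =>  x = -4
df/dy = 8y + (0) = 0  =>  y = 0
f(-4, 0) = 2*(-4)^2 + 4*(0)^2 + 16*(-4) + 41 = 9
Hessian is diagonal with entries 4, 8 > 0, so this is a minimum.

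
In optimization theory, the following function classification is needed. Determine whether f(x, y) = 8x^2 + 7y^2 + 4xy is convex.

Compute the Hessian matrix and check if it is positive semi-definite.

f(x,y) = 8x^2 + 7y^2 + 4xy
Hessian H = [[16, 4], [4, 14]]
trace(H) = 30, det(H) = 208
Eigenvalues: (30 +/- sqrt(68)) / 2 = 19.12, 10.88
Since both eigenvalues > 0, f is convex.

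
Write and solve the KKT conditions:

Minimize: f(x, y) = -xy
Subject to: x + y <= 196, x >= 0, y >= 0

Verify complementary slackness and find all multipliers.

Problem: min -xy s.t. x + y <= 196 (multiplier lambda), x >= 0 (mu_x), y >= 0 (mu_y)
KKT stationarity: -y + lambda - mu_x = 0, -x + lambda - mu_y = 0, with lambda, mu_x, mu_y >= 0
Complementary slackness: lambda*(x + y - 196) = 0, mu_x*x = 0, mu_y*y = 0
If lambda = 0: y = -mu_x <= 0 and x = -mu_y <= 0 force x = y = 0 with f = 0; but x = y = 98 is feasible with f = -9604 < 0, so this is not the minimum. Hence lambda > 0 and x + y = 196.
Try x > 0, y > 0 (so mu_x = mu_y = 0): y = lambda, x = lambda => x = y = lambda
x + y = 196 => 2*lambda = 196 => lambda = 98
x* = y* = 98 > 0, consistent with mu_x = mu_y = 0.
(Any feasible point with x = 0 or y = 0 has f = 0 > -9604, so the minimum is not on those boundaries.)
min(-xy) = -9604 (i.e. max xy = 9604)
Multipliers: lambda = 98, mu_x = 0, mu_y = 0
Complementary slackness: lambda*(x + y - 196) = 98*(98 + 98 - 196) = 0, mu_x*x = 0*98 = 0, mu_y*y = 0*98 = 0. Satisfied.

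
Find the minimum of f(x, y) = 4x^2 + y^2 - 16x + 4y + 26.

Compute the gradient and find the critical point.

f(x,y) = 4x^2 + y^2 - 16x + 4y + 26
df/dx = 8x + (-16) = 0  =>  x = 2
df/dy = 2y + (4) = 0  =>  y = -2
f(2, -2) = 4*(2)^2 + 1*(-2)^2 + -16*(2) + 4*(-2) + 26 = 6
Hessian is diagonal with entries 8, 2 > 0, so this is a minimum.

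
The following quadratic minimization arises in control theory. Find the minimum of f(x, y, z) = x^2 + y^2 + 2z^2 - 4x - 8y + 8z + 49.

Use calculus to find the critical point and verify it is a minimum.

f(x,y,z) = x^2 + y^2 + 2z^2 - 4x - 8y + 8z + 49
df/dx = 2x + (-4) = 0 => x = 2
df/dy = 2y + (-8) = 0 => y = 4
df/dz = 4z + (8) = 0 => z = -2
f(2,4,-2) = 1*(2)^2 + 1*(4)^2 + 2*(-2)^2 + -4*(2) + -8*(4) + 8*(-2) + 49 = 21
Hessian is diagonal with entries 2, 2, 4 > 0, confirmed minimum.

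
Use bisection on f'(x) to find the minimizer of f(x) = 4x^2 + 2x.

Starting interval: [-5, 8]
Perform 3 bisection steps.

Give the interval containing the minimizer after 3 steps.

Finding critical point of f(x) = 4x^2 + 2x using bisection on f'(x) = 8x + 2.
f'(x) = 0 when x = -1/4.
Starting interval: [-5, 8]
Step 1: mid = 3/2, f'(mid) = 14, new interval = [-5, 3/2]
Step 2: mid = -7/4, f'(mid) = -12, new interval = [-7/4, 3/2]
Step 3: mid = -1/8, f'(mid) = 1, new interval = [-7/4, -1/8]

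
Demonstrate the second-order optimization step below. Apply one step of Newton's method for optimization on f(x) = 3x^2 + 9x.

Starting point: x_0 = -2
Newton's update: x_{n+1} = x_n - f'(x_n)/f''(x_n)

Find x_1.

f(x) = 3x^2 + 9x
f'(x) = 6x + (9), f''(x) = 6
Newton step: x_1 = x_0 - f'(x_0)/f''(x_0)
f'(-2) = -3
x_1 = -2 - -3/6 = -3/2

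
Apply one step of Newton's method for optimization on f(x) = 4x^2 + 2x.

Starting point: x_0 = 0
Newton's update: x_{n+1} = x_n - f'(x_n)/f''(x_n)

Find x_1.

f(x) = 4x^2 + 2x
f'(x) = 8x + (2), f''(x) = 8
Newton step: x_1 = x_0 - f'(x_0)/f''(x_0)
f'(0) = 2
x_1 = 0 - 2/8 = -1/4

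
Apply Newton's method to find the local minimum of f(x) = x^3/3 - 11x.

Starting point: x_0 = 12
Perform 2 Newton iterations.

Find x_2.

f(x) = x^3/3 - 11x
f'(x) = x^2 - 11, f''(x) = 2x
Newton update: x_{n+1} = x_n - (x_n^2 - 11)/(2*x_n)
Step 1: x_0 = 12, f'=133, f''=24, x_1 = 155/24
Step 2: x_1 = 155/24, f'=17689/576, f''=155/12, x_2 = 30361/7440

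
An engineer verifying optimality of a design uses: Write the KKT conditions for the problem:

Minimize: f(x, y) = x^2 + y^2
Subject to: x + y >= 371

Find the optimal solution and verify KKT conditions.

KKT conditions for min x^2 + y^2 s.t. x + y >= 371:
Stationarity: 2x = mu, 2y = mu
So x = y = mu/2.
Complementary slackness: mu*(x + y - 371) = 0
Primal feasibility: x + y >= 371; dual feasibility: mu >= 0
If mu = 0 then x = y = 0, but 0 + 0 < 371 is infeasible, so the constraint is active.
Constraint active: x + y = 2*(mu/2) = 371 => mu = 371
x = y = 371/2, f = 137641/2
Verify: stationarity 2*(371/2) = 371 = mu; primal 371/2 + 371/2 = 371 >= 371; dual mu = 371 >= 0; complementary slackness 371*(371 - 371) = 0. All KKT conditions hold.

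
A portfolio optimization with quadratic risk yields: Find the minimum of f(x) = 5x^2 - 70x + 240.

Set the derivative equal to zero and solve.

f(x) = 5x^2 - 70x + 240
f'(x) = 10x + (-70) = 0
x = 70/10 = 7
f(7) = -5
Since f''(x) = 10 > 0, this is a minimum.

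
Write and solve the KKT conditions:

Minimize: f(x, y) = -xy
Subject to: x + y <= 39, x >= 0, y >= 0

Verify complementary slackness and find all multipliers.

Problem: min -xy s.t. x + y <= 39 (multiplier lambda), x >= 0 (mu_x), y >= 0 (mu_y)
KKT stationarity: -y + lambda - mu_x = 0, -x + lambda - mu_y = 0, with lambda, mu_x, mu_y >= 0
Complementary slackness: lambda*(x + y - 39) = 0, mu_x*x = 0, mu_y*y = 0
If lambda = 0: y = -mu_x <= 0 and x = -mu_y <= 0 force x = y = 0 with f = 0; but x = y = 39/2 is feasible with f = -1521/4 < 0, so this is not the minimum. Hence lambda > 0 and x + y = 39.
Try x > 0, y > 0 (so mu_x = mu_y = 0): y = lambda, x = lambda => x = y = lambda
x + y = 39 => 2*lambda = 39 => lambda = 39/2
x* = y* = 39/2 > 0, consistent with mu_x = mu_y = 0.
(Any feasible point with x = 0 or y = 0 has f = 0 > -1521/4, so the minimum is not on those boundaries.)
min(-xy) = -1521/4 (i.e. max xy = 1521/4)
Multipliers: lambda = 39/2, mu_x = 0, mu_y = 0
Complementary slackness: lambda*(x + y - 39) = 39/2*(39/2 + 39/2 - 39) = 0, mu_x*x = 0*39/2 = 0, mu_y*y = 0*39/2 = 0. Satisfied.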